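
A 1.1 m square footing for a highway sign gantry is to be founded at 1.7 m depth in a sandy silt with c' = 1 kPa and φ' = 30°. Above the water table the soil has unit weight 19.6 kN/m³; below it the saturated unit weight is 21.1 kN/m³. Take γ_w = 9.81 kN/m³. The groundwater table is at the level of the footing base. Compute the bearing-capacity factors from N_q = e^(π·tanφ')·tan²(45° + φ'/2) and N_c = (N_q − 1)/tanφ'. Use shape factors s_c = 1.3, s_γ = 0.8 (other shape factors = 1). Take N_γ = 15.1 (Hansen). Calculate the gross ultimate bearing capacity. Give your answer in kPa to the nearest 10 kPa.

tan30° = 0.5774, so N_q = e^(π×0.5774)·tan²(60°) = 6.134 × 3.0 = 18.4.
N_c = (18.4 − 1)/tan30° = 30.14.
q = γ·D_f = 19.6 × 1.7 = 33.32 kPa.
For the ½γBN_γ term take γ' = 21.1 − 9.81 = 11.29 kN/m³ (soil below base is submerged).
c·N_c·s_c = 1 × 30.14 × 1.3 = 39.182 kPa
q·N_q = 33.32 × 18.401 = 613.13 kPa
0.5·γ·B·N_γ·s_γ = 0.5 × 11.29 × 1.1 × 15.1 × 0.8 = 75.011 kPa
q_ult = 39.182 + 613.13 + 75.011 = 727.32 kPa.

q_ult ≈ 730 kPa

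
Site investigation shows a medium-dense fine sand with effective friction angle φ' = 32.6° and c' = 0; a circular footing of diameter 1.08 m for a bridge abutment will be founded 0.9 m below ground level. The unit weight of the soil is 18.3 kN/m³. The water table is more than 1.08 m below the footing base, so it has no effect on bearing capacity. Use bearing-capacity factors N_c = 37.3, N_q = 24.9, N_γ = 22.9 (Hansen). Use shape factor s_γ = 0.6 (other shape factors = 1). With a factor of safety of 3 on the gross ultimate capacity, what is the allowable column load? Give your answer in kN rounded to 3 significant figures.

Effective surcharge at the founding depth q = γ·D_f = 18.3 × 0.9 = 16.47 kPa.
q_ult = q·N_q + 0.5·γ·B·N_γ·s_γ
     = 16.47 × 24.9 + 0.5 × 18.3 × 1.08 × 22.9 × 0.6
     = 410.1 + 135.78 = 545.88 kPa.
Gross allowable pressure q_all = 545.88 / 3 = 181.96 kPa.
Footing area = 0.9161 m², so allowable column load = 181.96 × 0.9161 = 166.69 kN.

P_all ≈ 167 kN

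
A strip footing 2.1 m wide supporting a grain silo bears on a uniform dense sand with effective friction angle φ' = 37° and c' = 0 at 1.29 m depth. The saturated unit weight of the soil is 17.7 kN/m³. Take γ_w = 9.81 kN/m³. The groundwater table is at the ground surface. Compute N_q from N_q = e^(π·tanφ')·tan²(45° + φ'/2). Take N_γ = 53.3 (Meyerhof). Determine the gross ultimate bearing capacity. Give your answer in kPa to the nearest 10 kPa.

tan37° = 0.7536, so N_q = e^(π×0.7536)·tan²(63.5°) = 10.669 × 4.023 = 42.92.
γ' = 17.7 − 9.81 = 7.89 kN/m³ (submerged throughout). q = 7.89 × 1.29 = 10.178 kPa; the same γ' applies in the ½γBN_γ term.
q·N_q = 10.178 × 42.92 = 436.84 kPa
0.5·γ·B·N_γ = 0.5 × 7.89 × 2.1 × 53.3 = 441.56 kPa
q_ult = 436.84 + 441.56 = 878.41 kPa.

q_ult ≈ 880 kPa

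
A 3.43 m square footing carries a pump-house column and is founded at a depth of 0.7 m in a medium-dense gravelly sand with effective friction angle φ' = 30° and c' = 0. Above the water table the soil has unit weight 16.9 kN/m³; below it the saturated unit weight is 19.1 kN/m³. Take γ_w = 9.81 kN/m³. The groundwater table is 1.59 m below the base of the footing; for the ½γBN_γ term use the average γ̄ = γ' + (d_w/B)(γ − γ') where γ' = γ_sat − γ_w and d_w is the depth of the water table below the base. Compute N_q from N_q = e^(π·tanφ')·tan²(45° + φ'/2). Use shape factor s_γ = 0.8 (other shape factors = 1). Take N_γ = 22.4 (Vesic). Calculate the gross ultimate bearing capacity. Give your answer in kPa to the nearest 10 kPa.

q_ult ≈ 610 kPa

tan30° = 0.5774, so N_q = e^(π×0.5774)·tan²(60°) = 6.134 × 3.0 = 18.4.
Effective surcharge at the founding depth q = γ·D_f = 16.9 × 0.7 = 11.83 kPa.
With d_w = 1.59 m < B, γ̄ = 9.29 + (1.59/3.43) × (16.9 − 9.29) = 12.818 kN/m³.
q_ult = q·N_q + 0.5·γ·B·N_γ·s_γ
     = 11.83 × 18.401 + 0.5 × 12.818 × 3.43 × 22.4 × 0.8
     = 217.69 + 393.92 = 611.61 kPa.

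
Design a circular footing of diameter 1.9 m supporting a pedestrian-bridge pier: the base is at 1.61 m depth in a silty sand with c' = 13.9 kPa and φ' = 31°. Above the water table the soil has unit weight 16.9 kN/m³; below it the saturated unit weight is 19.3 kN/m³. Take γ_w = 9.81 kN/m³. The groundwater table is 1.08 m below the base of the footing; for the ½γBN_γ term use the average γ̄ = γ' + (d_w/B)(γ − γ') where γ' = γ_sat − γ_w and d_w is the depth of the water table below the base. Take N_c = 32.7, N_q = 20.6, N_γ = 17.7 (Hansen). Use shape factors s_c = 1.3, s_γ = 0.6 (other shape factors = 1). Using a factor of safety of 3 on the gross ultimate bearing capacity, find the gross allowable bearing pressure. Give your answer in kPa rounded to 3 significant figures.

Effective surcharge at the founding depth q = γ·D_f = 16.9 × 1.61 = 27.209 kPa.
With d_w = 1.08 m < B, γ̄ = 9.49 + (1.08/1.9) × (16.9 − 9.49) = 13.702 kN/m³.
q_ult = c·N_c·s_c + q·N_q + 0.5·γ·B·N_γ·s_γ
     = 13.9 × 32.7 × 1.3 + 27.209 × 20.6 + 0.5 × 13.702 × 1.9 × 17.7 × 0.6
     = 590.89 + 560.51 + 138.24 = 1289.6 kPa.
q_all = 1289.6 / 3 = 429.88 kPa.

q_all ≈ 430 kPa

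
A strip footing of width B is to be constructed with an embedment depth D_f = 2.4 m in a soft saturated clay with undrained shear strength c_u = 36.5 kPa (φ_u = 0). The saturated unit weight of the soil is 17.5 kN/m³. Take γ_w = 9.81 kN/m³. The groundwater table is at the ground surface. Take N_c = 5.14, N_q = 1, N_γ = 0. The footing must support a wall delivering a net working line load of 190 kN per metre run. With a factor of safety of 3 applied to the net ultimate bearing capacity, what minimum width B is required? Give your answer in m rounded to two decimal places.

Water table at ground surface, so effective unit weight γ' = 17.5 − 9.81 = 7.69 kN/m³ is used throughout; overburden q = 7.69 × 2.4 = 18.456 kPa.
Cohesion term c·N_c = 36.5 × 5.14 = 187.61 kPa; surcharge term q·N_q = 18.456 × 1 = 18.456 kPa.
q_ult = 187.61 + 18.456 = 206.07 kPa.
For φ = 0 the ½γBN_γ term vanishes, so q_ult is independent of B. q_net = 206.07 − 18.456 = 187.61 kPa; q_all(net) = 187.61/3 = 62.537 kPa.
Required width B = w / q_all(net) = 190 / 62.537 = 3.038 m.

B = 3.04 m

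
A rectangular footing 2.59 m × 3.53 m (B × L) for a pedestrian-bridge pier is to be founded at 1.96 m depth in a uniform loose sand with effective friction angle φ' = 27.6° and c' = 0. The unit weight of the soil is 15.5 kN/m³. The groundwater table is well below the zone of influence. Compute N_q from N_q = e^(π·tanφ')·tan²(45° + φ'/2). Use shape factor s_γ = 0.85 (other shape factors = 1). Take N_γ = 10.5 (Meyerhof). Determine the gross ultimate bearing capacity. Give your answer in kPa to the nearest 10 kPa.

tan27.6° = 0.5228, so N_q = e^(π×0.5228)·tan²(58.8°) = 5.167 × 2.726 = 14.09.
q = γ·D_f = 15.5 × 1.96 = 30.38 kPa.
q·N_q = 30.38 × 14.089 = 428.02 kPa
0.5·γ·B·N_γ·s_γ = 0.5 × 15.5 × 2.59 × 10.5 × 0.85 = 179.15 kPa
q_ult = 428.02 + 179.15 = 607.17 kPa.

q_ult ≈ 610 kPa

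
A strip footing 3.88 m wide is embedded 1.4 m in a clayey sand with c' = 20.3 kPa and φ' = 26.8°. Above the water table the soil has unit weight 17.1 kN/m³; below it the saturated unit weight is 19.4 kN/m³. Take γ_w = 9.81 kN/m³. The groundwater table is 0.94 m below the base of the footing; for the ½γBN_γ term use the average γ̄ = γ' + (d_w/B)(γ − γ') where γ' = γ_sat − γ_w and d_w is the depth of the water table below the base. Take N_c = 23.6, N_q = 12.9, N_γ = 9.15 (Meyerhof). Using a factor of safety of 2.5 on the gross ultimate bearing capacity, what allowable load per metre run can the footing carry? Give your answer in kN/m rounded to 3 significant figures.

q = γ·D_f = 17.1 × 1.4 = 23.94 kPa.
γ' = 9.59 kN/m³; averaging over the depth B below the base, γ̄ = γ' + (d_w/B)(γ − γ') = 11.409 kN/m³.
c·N_c = 20.3 × 23.6 = 479.08 kPa
q·N_q = 23.94 × 12.9 = 308.83 kPa
0.5·γ·B·N_γ = 0.5 × 11.409 × 3.88 × 9.15 = 202.53 kPa
q_ult = 479.08 + 308.83 + 202.53 = 990.43 kPa.
Gross allowable pressure q_all = 990.43 / 2.5 = 396.17 kPa.
Allowable wall load = q_all × B = 396.17 × 3.88 = 1537.2 kN per metre run.

≈ 1540 kN/m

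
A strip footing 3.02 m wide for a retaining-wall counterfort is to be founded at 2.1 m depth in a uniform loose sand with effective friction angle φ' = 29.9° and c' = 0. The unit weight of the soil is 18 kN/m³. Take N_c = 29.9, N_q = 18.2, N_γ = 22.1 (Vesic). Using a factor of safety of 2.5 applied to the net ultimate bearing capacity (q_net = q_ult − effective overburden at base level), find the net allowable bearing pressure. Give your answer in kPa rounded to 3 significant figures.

Effective surcharge at the founding depth q = γ·D_f = 18 × 2.1 = 37.8 kPa.
q_ult = q·N_q + 0.5·γ·B·N_γ
     = 37.8 × 18.2 + 0.5 × 18 × 3.02 × 22.1
     = 687.96 + 600.68 = 1288.6 kPa.
Net ultimate: q_net = 1288.6 − 37.8 = 1250.8 kPa.
q_all(net) = 1250.8 / 2.5 = 500.34 kPa.

q_all(net) ≈ 500 kPa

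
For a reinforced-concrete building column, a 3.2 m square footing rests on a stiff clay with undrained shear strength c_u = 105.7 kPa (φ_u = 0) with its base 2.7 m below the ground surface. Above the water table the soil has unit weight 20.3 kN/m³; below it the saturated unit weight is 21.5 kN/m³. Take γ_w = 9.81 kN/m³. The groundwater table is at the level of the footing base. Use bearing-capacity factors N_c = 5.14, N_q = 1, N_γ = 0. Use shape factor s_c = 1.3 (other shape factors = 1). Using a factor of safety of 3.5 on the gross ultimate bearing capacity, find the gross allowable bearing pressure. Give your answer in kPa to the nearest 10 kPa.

q_all ≈ 220 kPa

Effective surcharge at the founding depth q = γ·D_f = 20.3 × 2.7 = 54.81 kPa.
q_ult = c·N_c·s_c + q·N_q
     = 105.7 × 5.14 × 1.3 + 54.81 × 1
     = 706.29 + 54.81 = 761.1 kPa.
q_all = 761.1 / 3.5 = 217.46 kPa.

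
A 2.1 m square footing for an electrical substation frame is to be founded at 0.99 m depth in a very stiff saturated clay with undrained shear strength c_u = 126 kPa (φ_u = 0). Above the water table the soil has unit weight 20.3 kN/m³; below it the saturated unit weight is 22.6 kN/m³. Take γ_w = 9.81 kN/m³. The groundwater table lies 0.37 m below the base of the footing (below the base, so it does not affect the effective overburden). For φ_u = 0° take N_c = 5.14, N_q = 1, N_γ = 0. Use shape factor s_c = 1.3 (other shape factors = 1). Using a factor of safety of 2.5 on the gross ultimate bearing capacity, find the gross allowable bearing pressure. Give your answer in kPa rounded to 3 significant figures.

q_all ≈ 345 kPa

Effective surcharge at the founding depth q = γ·D_f = 20.3 × 0.99 = 20.097 kPa.
q_ult = c·N_c·s_c + q·N_q
     = 126 × 5.14 × 1.3 + 20.097 × 1
     = 841.93 + 20.097 = 862.03 kPa.
q_all = 862.03 / 2.5 = 344.81 kPa.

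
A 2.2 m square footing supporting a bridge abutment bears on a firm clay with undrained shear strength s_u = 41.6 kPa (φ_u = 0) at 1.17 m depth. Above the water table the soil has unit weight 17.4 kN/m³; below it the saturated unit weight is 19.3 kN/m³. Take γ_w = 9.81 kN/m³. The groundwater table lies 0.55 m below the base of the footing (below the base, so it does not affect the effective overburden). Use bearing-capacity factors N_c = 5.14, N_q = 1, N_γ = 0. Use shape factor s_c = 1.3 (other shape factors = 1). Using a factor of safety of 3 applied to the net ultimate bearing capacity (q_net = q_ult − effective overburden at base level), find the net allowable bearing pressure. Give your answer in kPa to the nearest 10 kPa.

q = γ·D_f = 17.4 × 1.17 = 20.358 kPa.
c·N_c·s_c = 41.6 × 5.14 × 1.3 = 277.97 kPa
q·N_q = 20.358 × 1 = 20.358 kPa
q_ult = 277.97 + 20.358 = 298.33 kPa.
Net ultimate: q_net = 298.33 − 20.358 = 277.97 kPa.
q_all(net) = 277.97 / 3 = 92.657 kPa.

q_all(net) ≈ 90 kPa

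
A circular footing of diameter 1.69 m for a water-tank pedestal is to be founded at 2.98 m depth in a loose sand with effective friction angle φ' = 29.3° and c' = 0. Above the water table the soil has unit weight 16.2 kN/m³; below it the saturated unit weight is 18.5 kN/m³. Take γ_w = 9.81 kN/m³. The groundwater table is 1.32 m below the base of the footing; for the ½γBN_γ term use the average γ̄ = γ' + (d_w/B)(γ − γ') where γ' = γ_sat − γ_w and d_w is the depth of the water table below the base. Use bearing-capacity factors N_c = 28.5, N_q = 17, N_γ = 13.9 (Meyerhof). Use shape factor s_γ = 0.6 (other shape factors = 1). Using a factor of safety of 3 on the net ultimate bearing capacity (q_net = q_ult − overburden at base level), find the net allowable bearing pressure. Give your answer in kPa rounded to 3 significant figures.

Overburden at base level: q = 16.2 × 2.98 = 48.276 kPa.
The water table is 1.32 m below the base (< B = 1.69 m), so the ½γBN_γ term uses γ̄ = γ' + (d_w/B)(γ − γ') = 8.69 + (1.32/1.69)(16.2 − 8.69) = 14.556 kN/m³.
Surcharge term q·N_q = 48.276 × 17 = 820.69 kPa; self-weight term 0.5·γ·B·N_γ·s_γ = 0.5 × 14.556 × 1.69 × 13.9 × 0.6 = 102.58 kPa.
q_ult = 820.69 + 102.58 = 923.27 kPa.
q_net = 923.27 − 48.276 = 875 kPa.
q_all(net) = 875 / 3 = 291.67 kPa.

q_all(net) ≈ 292 kPa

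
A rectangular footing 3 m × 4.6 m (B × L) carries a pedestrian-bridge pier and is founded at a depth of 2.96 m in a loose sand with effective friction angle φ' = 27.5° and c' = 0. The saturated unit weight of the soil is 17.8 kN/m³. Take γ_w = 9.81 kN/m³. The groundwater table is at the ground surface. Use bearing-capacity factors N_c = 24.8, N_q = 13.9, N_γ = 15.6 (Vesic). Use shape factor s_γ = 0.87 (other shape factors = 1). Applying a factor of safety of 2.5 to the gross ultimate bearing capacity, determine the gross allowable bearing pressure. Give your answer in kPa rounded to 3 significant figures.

q_all ≈ 197 kPa

Water table at ground surface, so effective unit weight γ' = 17.8 − 9.81 = 7.99 kN/m³ is used throughout; overburden q = 7.99 × 2.96 = 23.65 kPa; the same γ' applies in the ½γBN_γ term.
Surcharge term q·N_q = 23.65 × 13.9 = 328.74 kPa; self-weight term 0.5·γ·B·N_γ·s_γ = 0.5 × 7.99 × 3 × 15.6 × 0.87 = 162.66 kPa.
q_ult = 328.74 + 162.66 = 491.4 kPa.
q_all = q_ult / FS = 491.4 / 2.5 = 196.56 kPa.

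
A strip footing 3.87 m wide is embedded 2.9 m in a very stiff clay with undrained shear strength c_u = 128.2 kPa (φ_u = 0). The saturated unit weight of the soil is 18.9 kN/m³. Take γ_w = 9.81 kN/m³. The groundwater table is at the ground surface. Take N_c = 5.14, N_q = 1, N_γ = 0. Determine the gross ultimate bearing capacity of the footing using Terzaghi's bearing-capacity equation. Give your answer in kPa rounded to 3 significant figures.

With the water table at the surface the whole profile is submerged: γ' = 18.9 − 9.81 = 9.09 kN/m³, so q = γ'·D_f = 26.361 kPa.
q_ult = c·N_c + q·N_q
     = 128.2 × 5.14 + 26.361 × 1
     = 658.95 + 26.361 = 685.31 kPa.

q_ult ≈ 685 kPa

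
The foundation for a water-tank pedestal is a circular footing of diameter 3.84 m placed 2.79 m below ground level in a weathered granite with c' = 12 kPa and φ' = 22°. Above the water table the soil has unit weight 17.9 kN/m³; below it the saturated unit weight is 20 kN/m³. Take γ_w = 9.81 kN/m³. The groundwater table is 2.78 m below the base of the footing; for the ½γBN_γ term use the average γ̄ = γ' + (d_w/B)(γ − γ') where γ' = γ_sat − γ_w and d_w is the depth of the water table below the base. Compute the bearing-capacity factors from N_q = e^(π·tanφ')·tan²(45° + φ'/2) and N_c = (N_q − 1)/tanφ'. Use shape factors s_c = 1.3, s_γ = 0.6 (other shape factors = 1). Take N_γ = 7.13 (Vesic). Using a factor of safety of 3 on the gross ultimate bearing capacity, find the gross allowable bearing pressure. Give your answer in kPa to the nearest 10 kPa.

N_q = e^(π·tan22°)·tan²(56°) = 7.82; N_c = (N_q − 1)/tanφ' = 16.88.
q = γ·D_f = 17.9 × 2.79 = 49.941 kPa.
γ' = 10.19 kN/m³; averaging over the depth B below the base, γ̄ = γ' + (d_w/B)(γ − γ') = 15.772 kN/m³.
c·N_c·s_c = 12 × 16.883 × 1.3 = 263.37 kPa
q·N_q = 49.941 × 7.8211 = 390.59 kPa
0.5·γ·B·N_γ·s_γ = 0.5 × 15.772 × 3.84 × 7.13 × 0.6 = 129.55 kPa
q_ult = 263.37 + 390.59 + 129.55 = 783.51 kPa.
q_all = 783.51 / 3 = 261.17 kPa.

q_all ≈ 260 kPa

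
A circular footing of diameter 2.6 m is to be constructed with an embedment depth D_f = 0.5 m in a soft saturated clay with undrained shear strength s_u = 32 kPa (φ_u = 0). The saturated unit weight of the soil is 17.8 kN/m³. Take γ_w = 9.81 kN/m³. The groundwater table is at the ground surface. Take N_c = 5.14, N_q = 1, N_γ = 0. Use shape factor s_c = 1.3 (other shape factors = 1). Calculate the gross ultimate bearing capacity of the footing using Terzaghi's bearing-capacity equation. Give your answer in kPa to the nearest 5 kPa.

γ' = 17.8 − 9.81 = 7.99 kN/m³ (submerged throughout). q = 7.99 × 0.5 = 3.995 kPa.
c·N_c·s_c = 32 × 5.14 × 1.3 = 213.82 kPa
q·N_q = 3.995 × 1 = 3.995 kPa
q_ult = 213.82 + 3.995 = 217.82 kPa.

q_ult ≈ 220 kPa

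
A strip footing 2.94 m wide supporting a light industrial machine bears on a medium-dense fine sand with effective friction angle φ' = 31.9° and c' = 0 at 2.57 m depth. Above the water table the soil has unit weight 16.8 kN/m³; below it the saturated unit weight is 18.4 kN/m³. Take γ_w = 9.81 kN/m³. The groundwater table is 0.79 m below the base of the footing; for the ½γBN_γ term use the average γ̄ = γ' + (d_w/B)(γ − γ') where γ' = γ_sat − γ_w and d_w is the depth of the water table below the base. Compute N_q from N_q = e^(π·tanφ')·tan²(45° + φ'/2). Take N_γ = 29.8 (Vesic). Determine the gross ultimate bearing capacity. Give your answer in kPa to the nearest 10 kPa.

tan31.9° = 0.6224, so N_q = e^(π×0.6224)·tan²(60.95°) = 7.067 × 3.241 = 22.91.
Overburden at base level: q = 16.8 × 2.57 = 43.176 kPa.
The water table is 0.79 m below the base (< B = 2.94 m), so the ½γBN_γ term uses γ̄ = γ' + (d_w/B)(γ − γ') = 8.59 + (0.79/2.94)(16.8 − 8.59) = 10.796 kN/m³.
Surcharge term q·N_q = 43.176 × 22.907 = 989.01 kPa; self-weight term 0.5·γ·B·N_γ = 0.5 × 10.796 × 2.94 × 29.8 = 472.93 kPa.
q_ult = 989.01 + 472.93 = 1461.9 kPa.

q_ult ≈ 1460 kPa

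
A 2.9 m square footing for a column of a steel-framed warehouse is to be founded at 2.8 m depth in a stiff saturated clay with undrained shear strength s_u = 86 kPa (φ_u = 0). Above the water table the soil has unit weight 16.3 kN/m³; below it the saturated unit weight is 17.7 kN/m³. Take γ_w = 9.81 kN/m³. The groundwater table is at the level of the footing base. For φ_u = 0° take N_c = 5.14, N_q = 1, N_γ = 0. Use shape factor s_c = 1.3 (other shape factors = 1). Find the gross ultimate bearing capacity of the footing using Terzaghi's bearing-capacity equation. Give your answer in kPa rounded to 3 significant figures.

q_ult ≈ 620 kPa

Overburden at base level: q = 16.3 × 2.8 = 45.64 kPa.
Cohesion term c·N_c·s_c = 86 × 5.14 × 1.3 = 574.65 kPa; surcharge term q·N_q = 45.64 × 1 = 45.64 kPa.
q_ult = 574.65 + 45.64 = 620.29 kPa.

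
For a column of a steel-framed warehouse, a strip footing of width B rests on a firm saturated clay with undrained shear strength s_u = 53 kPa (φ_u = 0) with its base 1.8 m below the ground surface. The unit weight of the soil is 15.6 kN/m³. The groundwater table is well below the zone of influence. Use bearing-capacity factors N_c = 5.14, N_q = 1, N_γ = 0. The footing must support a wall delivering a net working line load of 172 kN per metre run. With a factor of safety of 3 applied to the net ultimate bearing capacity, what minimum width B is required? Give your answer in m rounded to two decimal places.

B = 1.89 m

Effective surcharge at the founding depth q = γ·D_f = 15.6 × 1.8 = 28.08 kPa.
q_ult = c·N_c + q·N_q
     = 53 × 5.14 + 28.08 × 1
     = 272.42 + 28.08 = 300.5 kPa.
For φ = 0 the ½γBN_γ term vanishes, so q_ult is independent of B. q_net = 300.5 − 28.08 = 272.42 kPa; q_all(net) = 272.42/3 = 90.807 kPa.
Required width B = w / q_all(net) = 172 / 90.807 = 1.894 m.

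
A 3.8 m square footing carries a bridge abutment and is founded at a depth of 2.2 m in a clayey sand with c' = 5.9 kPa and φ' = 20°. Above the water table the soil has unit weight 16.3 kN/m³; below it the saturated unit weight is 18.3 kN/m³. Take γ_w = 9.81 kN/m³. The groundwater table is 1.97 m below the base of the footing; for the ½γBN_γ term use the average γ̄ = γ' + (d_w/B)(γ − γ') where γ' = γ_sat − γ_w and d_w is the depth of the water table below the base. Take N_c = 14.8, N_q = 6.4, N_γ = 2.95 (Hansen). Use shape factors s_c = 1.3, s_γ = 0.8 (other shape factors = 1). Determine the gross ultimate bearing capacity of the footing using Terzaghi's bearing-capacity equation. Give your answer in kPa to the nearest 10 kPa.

q_ult ≈ 400 kPa

q = γ·D_f = 16.3 × 2.2 = 35.86 kPa.
γ' = 8.49 kN/m³; averaging over the depth B below the base, γ̄ = γ' + (d_w/B)(γ − γ') = 12.539 kN/m³.
c·N_c·s_c = 5.9 × 14.8 × 1.3 = 113.52 kPa
q·N_q = 35.86 × 6.4 = 229.5 kPa
0.5·γ·B·N_γ·s_γ = 0.5 × 12.539 × 3.8 × 2.95 × 0.8 = 56.224 kPa
q_ult = 113.52 + 229.5 + 56.224 = 399.24 kPa.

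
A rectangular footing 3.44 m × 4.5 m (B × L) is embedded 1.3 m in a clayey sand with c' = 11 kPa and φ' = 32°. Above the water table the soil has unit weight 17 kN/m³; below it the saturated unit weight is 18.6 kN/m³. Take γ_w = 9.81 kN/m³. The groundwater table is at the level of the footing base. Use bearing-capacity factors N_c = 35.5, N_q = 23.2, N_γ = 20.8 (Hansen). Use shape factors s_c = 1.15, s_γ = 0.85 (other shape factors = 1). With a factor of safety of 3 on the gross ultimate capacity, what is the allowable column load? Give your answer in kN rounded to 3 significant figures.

P_all ≈ 6340 kN

Overburden at base level: q = 17 × 1.3 = 22.1 kPa.
Below the base the soil is submerged, so the ½γBN_γ term uses γ' = 18.6 − 9.81 = 8.79 kN/m³.
Cohesion term c·N_c·s_c = 11 × 35.5 × 1.15 = 449.07 kPa; surcharge term q·N_q = 22.1 × 23.2 = 512.72 kPa; self-weight term 0.5·γ·B·N_γ·s_γ = 0.5 × 8.79 × 3.44 × 20.8 × 0.85 = 267.3 kPa.
q_ult = 449.07 + 512.72 + 267.3 = 1229.1 kPa.
Gross allowable pressure q_all = 1229.1 / 3 = 409.7 kPa.
Footing area = 15.48 m², so allowable column load = 409.7 × 15.48 = 6342.1 kN.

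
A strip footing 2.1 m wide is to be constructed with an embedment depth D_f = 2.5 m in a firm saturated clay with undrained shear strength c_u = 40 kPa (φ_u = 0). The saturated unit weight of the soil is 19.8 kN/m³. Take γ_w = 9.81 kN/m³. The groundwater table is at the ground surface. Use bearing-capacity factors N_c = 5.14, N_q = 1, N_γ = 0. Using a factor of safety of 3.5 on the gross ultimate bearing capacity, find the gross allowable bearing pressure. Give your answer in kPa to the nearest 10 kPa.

With the water table at the surface the whole profile is submerged: γ' = 19.8 − 9.81 = 9.99 kN/m³, so q = γ'·D_f = 24.975 kPa.
q_ult = c·N_c + q·N_q
     = 40 × 5.14 + 24.975 × 1
     = 205.6 + 24.975 = 230.57 kPa.
q_all = 230.57 / 3.5 = 65.879 kPa.

q_all ≈ 70 kPa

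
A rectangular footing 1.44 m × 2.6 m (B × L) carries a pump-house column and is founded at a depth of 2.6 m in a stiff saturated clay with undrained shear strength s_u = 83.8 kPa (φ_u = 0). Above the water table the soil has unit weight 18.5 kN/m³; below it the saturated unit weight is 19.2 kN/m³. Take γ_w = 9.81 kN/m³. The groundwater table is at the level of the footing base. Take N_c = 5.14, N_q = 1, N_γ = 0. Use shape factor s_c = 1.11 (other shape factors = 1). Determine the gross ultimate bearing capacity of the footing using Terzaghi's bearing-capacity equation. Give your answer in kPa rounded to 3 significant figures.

q = γ·D_f = 18.5 × 2.6 = 48.1 kPa.
c·N_c·s_c = 83.8 × 5.14 × 1.11 = 478.11 kPa
q·N_q = 48.1 × 1 = 48.1 kPa
q_ult = 478.11 + 48.1 = 526.21 kPa.

q_ult ≈ 526 kPa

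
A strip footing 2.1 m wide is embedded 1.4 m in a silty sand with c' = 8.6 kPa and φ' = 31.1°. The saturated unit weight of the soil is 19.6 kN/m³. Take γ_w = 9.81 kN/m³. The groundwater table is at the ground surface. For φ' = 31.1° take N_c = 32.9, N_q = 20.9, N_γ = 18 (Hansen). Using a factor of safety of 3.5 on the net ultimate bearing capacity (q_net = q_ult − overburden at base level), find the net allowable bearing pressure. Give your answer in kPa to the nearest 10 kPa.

q_all(net) ≈ 210 kPa

With the water table at the surface the whole profile is submerged: γ' = 19.6 − 9.81 = 9.79 kN/m³, so q = γ'·D_f = 13.706 kPa; the same γ' applies in the ½γBN_γ term.
q_ult = c·N_c + q·N_q + 0.5·γ·B·N_γ
     = 8.6 × 32.9 + 13.706 × 20.9 + 0.5 × 9.79 × 2.1 × 18
     = 282.94 + 286.46 + 185.03 = 754.43 kPa.
q_net = 754.43 − 13.706 = 740.72 kPa.
q_all(net) = 740.72 / 3.5 = 211.63 kPa.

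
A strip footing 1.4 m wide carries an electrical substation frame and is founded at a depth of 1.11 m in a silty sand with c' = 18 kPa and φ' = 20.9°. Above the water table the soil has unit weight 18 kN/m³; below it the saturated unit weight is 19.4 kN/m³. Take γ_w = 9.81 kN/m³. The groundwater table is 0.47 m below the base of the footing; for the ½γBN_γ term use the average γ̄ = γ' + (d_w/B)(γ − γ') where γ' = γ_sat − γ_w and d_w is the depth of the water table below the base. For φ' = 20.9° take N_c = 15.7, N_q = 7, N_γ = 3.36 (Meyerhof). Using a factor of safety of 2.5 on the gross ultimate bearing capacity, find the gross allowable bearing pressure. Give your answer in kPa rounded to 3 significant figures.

q_all ≈ 181 kPa

Effective surcharge at the founding depth q = γ·D_f = 18 × 1.11 = 19.98 kPa.
With d_w = 0.47 m < B, γ̄ = 9.59 + (0.47/1.4) × (18 − 9.59) = 12.413 kN/m³.
q_ult = c·N_c + q·N_q + 0.5·γ·B·N_γ
     = 18 × 15.7 + 19.98 × 7 + 0.5 × 12.413 × 1.4 × 3.36
     = 282.6 + 139.86 + 29.196 = 451.66 kPa.
q_all = 451.66 / 2.5 = 180.66 kPa.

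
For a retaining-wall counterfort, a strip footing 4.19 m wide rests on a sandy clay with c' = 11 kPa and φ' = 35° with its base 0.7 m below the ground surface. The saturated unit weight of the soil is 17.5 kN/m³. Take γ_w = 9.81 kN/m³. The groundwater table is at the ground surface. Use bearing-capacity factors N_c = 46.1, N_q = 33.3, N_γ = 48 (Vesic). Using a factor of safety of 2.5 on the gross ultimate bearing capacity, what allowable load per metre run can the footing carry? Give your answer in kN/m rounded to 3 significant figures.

≈ 2450 kN/m

Water table at ground surface, so effective unit weight γ' = 17.5 − 9.81 = 7.69 kN/m³ is used throughout; overburden q = 7.69 × 0.7 = 5.383 kPa; the same γ' applies in the ½γBN_γ term.
Cohesion term c·N_c = 11 × 46.1 = 507.1 kPa; surcharge term q·N_q = 5.383 × 33.3 = 179.25 kPa; self-weight term 0.5·γ·B·N_γ = 0.5 × 7.69 × 4.19 × 48 = 773.31 kPa.
q_ult = 507.1 + 179.25 + 773.31 = 1459.7 kPa.
Gross allowable pressure q_all = 1459.7 / 2.5 = 583.86 kPa.
Allowable wall load = q_all × B = 583.86 × 4.19 = 2446.4 kN per metre run.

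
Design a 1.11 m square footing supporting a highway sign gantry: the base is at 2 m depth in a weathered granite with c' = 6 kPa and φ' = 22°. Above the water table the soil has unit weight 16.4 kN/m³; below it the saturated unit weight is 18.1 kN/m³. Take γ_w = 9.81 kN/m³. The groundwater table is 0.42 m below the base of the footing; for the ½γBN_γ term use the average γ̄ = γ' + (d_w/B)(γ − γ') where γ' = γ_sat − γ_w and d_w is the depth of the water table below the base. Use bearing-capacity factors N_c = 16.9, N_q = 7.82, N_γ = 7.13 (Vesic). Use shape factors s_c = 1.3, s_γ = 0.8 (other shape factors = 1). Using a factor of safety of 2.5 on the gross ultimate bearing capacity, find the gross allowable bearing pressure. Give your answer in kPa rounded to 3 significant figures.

Effective surcharge at the founding depth q = γ·D_f = 16.4 × 2 = 32.8 kPa.
With d_w = 0.42 m < B, γ̄ = 8.29 + (0.42/1.11) × (16.4 − 8.29) = 11.359 kN/m³.
q_ult = c·N_c·s_c + q·N_q + 0.5·γ·B·N_γ·s_γ
     = 6 × 16.9 × 1.3 + 32.8 × 7.82 + 0.5 × 11.359 × 1.11 × 7.13 × 0.8
     = 131.82 + 256.5 + 35.958 = 424.27 kPa.
q_all = 424.27 / 2.5 = 169.71 kPa.

q_all ≈ 170 kPa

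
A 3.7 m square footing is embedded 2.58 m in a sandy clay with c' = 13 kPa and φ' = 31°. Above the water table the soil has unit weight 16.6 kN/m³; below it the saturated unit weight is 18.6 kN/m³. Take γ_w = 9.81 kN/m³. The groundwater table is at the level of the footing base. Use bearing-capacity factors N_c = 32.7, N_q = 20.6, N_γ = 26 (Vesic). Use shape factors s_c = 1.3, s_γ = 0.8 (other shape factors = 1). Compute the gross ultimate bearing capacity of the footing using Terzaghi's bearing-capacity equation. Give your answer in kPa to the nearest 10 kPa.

q_ult ≈ 1770 kPa

Effective surcharge at the founding depth q = γ·D_f = 16.6 × 2.58 = 42.828 kPa.
The water table coincides with the base, so in the self-weight term γ → γ' = 8.79 kN/m³.
q_ult = c·N_c·s_c + q·N_q + 0.5·γ·B·N_γ·s_γ
     = 13 × 32.7 × 1.3 + 42.828 × 20.6 + 0.5 × 8.79 × 3.7 × 26 × 0.8
     = 552.63 + 882.26 + 338.24 = 1773.1 kPa.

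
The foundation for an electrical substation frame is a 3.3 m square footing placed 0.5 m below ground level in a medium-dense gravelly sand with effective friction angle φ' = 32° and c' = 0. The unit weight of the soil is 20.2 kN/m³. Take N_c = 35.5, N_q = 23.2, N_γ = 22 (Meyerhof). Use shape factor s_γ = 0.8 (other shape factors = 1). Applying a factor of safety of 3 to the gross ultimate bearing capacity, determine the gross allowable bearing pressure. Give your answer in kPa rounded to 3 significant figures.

q_all ≈ 274 kPa

Effective surcharge at the founding depth q = γ·D_f = 20.2 × 0.5 = 10.1 kPa.
q_ult = q·N_q + 0.5·γ·B·N_γ·s_γ
     = 10.1 × 23.2 + 0.5 × 20.2 × 3.3 × 22 × 0.8
     = 234.32 + 586.61 = 820.93 kPa.
q_all = q_ult / FS = 820.93 / 3 = 273.64 kPa.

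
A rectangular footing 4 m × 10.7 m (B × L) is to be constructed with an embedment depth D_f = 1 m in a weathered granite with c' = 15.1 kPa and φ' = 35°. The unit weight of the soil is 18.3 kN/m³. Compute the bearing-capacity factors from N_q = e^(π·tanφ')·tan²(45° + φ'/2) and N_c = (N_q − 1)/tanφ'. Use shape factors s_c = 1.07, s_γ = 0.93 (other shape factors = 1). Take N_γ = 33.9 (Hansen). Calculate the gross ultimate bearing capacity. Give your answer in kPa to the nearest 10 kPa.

q_ult ≈ 2510 kPa

tan35° = 0.7002, so N_q = e^(π×0.7002)·tan²(62.5°) = 9.023 × 3.69 = 33.3.
N_c = (33.3 − 1)/tan35° = 46.12.
Effective surcharge at the founding depth q = γ·D_f = 18.3 × 1 = 18.3 kPa.
q_ult = c·N_c·s_c + q·N_q + 0.5·γ·B·N_γ·s_γ
     = 15.1 × 46.124 × 1.07 + 18.3 × 33.296 + 0.5 × 18.3 × 4 × 33.9 × 0.93
     = 745.22 + 609.32 + 1153.9 = 2508.4 kPa.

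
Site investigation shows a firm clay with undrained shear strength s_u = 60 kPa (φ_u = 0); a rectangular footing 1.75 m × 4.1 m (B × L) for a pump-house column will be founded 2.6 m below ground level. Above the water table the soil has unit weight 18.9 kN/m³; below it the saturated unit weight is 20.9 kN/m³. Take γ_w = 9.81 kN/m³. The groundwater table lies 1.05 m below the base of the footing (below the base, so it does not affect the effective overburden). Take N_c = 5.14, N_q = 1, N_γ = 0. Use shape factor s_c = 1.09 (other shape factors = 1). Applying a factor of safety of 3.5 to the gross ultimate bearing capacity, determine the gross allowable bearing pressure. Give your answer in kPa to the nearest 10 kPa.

q_all ≈ 110 kPa

Effective surcharge at the founding depth q = γ·D_f = 18.9 × 2.6 = 49.14 kPa.
q_ult = c·N_c·s_c + q·N_q
     = 60 × 5.14 × 1.09 + 49.14 × 1
     = 336.16 + 49.14 = 385.3 kPa.
q_all = q_ult / FS = 385.3 / 3.5 = 110.08 kPa.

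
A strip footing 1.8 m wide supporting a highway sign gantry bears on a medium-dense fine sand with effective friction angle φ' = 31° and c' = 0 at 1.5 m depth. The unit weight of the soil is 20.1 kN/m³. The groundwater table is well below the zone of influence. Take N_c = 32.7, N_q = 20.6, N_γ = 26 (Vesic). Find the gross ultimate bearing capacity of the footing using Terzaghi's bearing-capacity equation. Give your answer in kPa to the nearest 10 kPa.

q = γ·D_f = 20.1 × 1.5 = 30.15 kPa.
q·N_q = 30.15 × 20.6 = 621.09 kPa
0.5·γ·B·N_γ = 0.5 × 20.1 × 1.8 × 26 = 470.34 kPa
q_ult = 621.09 + 470.34 = 1091.4 kPa.

q_ult ≈ 1090 kPa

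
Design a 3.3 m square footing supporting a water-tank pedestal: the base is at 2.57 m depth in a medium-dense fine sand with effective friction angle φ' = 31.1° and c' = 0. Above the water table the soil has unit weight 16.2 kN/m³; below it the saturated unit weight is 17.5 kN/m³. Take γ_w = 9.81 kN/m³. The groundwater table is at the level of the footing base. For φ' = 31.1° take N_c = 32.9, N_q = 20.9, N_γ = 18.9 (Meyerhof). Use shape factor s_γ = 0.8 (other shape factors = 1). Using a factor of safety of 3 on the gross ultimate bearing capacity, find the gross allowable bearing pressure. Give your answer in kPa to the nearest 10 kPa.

q = γ·D_f = 16.2 × 2.57 = 41.634 kPa.
For the ½γBN_γ term take γ' = 17.5 − 9.81 = 7.69 kN/m³ (soil below base is submerged).
q·N_q = 41.634 × 20.9 = 870.15 kPa
0.5·γ·B·N_γ·s_γ = 0.5 × 7.69 × 3.3 × 18.9 × 0.8 = 191.85 kPa
q_ult = 870.15 + 191.85 = 1062 kPa.
q_all = 1062 / 3 = 354 kPa.

q_all ≈ 350 kPa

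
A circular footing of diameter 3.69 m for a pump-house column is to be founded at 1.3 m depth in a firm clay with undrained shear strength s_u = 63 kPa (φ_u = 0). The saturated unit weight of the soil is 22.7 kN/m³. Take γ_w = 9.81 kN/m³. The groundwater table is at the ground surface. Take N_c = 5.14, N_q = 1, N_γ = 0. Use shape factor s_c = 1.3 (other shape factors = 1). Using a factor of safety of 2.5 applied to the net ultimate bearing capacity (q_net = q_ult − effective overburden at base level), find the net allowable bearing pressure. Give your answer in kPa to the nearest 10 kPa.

With the water table at the surface the whole profile is submerged: γ' = 22.7 − 9.81 = 12.89 kN/m³, so q = γ'·D_f = 16.757 kPa.
q_ult = c·N_c·s_c + q·N_q
     = 63 × 5.14 × 1.3 + 16.757 × 1
     = 420.97 + 16.757 = 437.72 kPa.
Net ultimate: q_net = 437.72 − 16.757 = 420.97 kPa.
q_all(net) = 420.97 / 2.5 = 168.39 kPa.

q_all(net) ≈ 170 kPa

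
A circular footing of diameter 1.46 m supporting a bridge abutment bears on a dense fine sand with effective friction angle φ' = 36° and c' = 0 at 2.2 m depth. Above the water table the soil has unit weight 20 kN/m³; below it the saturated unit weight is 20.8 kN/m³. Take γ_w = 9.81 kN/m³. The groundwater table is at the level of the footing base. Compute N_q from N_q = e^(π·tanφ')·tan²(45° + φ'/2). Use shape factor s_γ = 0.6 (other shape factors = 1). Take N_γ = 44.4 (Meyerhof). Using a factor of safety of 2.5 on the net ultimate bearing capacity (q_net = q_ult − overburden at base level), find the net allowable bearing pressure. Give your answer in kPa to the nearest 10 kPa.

q_all(net) ≈ 730 kPa

N_q = e^(π·tan36°)·tan²(63°) = 37.75.
Effective surcharge at the founding depth q = γ·D_f = 20 × 2.2 = 44 kPa.
The water table coincides with the base, so in the self-weight term γ → γ' = 10.99 kN/m³.
q_ult = q·N_q + 0.5·γ·B·N_γ·s_γ
     = 44 × 37.752 + 0.5 × 10.99 × 1.46 × 44.4 × 0.6
     = 1661.1 + 213.72 = 1874.8 kPa.
q_net = 1874.8 − 44 = 1830.8 kPa.
q_all(net) = 1830.8 / 2.5 = 732.33 kPa.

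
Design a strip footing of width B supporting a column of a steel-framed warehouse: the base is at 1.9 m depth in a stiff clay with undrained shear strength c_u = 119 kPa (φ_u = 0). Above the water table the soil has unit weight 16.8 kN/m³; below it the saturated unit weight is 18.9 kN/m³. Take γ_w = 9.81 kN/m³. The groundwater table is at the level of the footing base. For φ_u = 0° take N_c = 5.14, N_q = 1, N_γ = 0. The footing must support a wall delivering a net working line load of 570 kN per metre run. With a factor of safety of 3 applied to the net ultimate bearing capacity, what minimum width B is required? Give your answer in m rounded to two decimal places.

q = γ·D_f = 16.8 × 1.9 = 31.92 kPa.
c·N_c = 119 × 5.14 = 611.66 kPa
q·N_q = 31.92 × 1 = 31.92 kPa
q_ult = 611.66 + 31.92 = 643.58 kPa.
For φ = 0 the ½γBN_γ term vanishes, so q_ult is independent of B. q_net = 643.58 − 31.92 = 611.66 kPa; q_all(net) = 611.66/3 = 203.89 kPa.
Required width B = w / q_all(net) = 570 / 203.89 = 2.796 m.

B = 2.80 m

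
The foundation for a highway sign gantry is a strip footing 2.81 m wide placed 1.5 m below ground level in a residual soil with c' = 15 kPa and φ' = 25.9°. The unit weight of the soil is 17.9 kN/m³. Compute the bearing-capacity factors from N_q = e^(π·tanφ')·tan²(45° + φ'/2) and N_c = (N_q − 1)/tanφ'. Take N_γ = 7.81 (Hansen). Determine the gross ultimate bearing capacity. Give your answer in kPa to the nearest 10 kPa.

tan25.9° = 0.4856, so N_q = e^(π×0.4856)·tan²(57.95°) = 4.597 × 2.551 = 11.73.
N_c = (11.73 − 1)/tan25.9° = 22.09.
q = γ·D_f = 17.9 × 1.5 = 26.85 kPa.
c·N_c = 15 × 22.094 = 331.42 kPa
q·N_q = 26.85 × 11.728 = 314.91 kPa
0.5·γ·B·N_γ = 0.5 × 17.9 × 2.81 × 7.81 = 196.42 kPa
q_ult = 331.42 + 314.91 + 196.42 = 842.74 kPa.

q_ult ≈ 840 kPa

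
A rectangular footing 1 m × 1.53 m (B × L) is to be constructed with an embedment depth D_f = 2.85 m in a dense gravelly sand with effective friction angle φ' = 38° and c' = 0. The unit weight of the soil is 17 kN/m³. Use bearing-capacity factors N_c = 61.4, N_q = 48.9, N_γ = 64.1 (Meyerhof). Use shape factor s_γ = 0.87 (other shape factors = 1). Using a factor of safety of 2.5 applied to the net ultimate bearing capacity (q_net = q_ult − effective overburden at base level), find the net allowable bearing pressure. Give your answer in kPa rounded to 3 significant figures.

q_all(net) ≈ 1120 kPa

Overburden at base level: q = 17 × 2.85 = 48.45 kPa.
Surcharge term q·N_q = 48.45 × 48.9 = 2369.2 kPa; self-weight term 0.5·γ·B·N_γ·s_γ = 0.5 × 17 × 1 × 64.1 × 0.87 = 474.02 kPa.
q_ult = 2369.2 + 474.02 = 2843.2 kPa.
Net ultimate: q_net = 2843.2 − 48.45 = 2794.8 kPa.
q_all(net) = 2794.8 / 2.5 = 1117.9 kPa.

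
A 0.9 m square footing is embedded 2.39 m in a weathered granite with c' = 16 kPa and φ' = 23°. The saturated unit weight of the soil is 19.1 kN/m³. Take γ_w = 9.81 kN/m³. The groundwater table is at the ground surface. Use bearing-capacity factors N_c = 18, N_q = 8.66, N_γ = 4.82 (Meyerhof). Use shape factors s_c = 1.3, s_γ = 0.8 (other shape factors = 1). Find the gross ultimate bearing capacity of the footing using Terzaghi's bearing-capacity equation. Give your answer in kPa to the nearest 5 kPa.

q_ult ≈ 585 kPa

Water table at ground surface, so effective unit weight γ' = 19.1 − 9.81 = 9.29 kN/m³ is used throughout; overburden q = 9.29 × 2.39 = 22.203 kPa; the same γ' applies in the ½γBN_γ term.
Cohesion term c·N_c·s_c = 16 × 18 × 1.3 = 374.4 kPa; surcharge term q·N_q = 22.203 × 8.66 = 192.28 kPa; self-weight term 0.5·γ·B·N_γ·s_γ = 0.5 × 9.29 × 0.9 × 4.82 × 0.8 = 16.12 kPa.
q_ult = 374.4 + 192.28 + 16.12 = 582.8 kPa.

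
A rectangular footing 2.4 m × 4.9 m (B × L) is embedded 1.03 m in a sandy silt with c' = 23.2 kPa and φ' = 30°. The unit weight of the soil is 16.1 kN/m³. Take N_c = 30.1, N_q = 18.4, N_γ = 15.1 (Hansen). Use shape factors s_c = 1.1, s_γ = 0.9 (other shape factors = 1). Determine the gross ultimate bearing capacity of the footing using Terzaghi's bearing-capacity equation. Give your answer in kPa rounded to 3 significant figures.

q_ult ≈ 1340 kPa

Overburden at base level: q = 16.1 × 1.03 = 16.583 kPa.
Cohesion term c·N_c·s_c = 23.2 × 30.1 × 1.1 = 768.15 kPa; surcharge term q·N_q = 16.583 × 18.4 = 305.13 kPa; self-weight term 0.5·γ·B·N_γ·s_γ = 0.5 × 16.1 × 2.4 × 15.1 × 0.9 = 262.56 kPa.
q_ult = 768.15 + 305.13 + 262.56 = 1335.8 kPa.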